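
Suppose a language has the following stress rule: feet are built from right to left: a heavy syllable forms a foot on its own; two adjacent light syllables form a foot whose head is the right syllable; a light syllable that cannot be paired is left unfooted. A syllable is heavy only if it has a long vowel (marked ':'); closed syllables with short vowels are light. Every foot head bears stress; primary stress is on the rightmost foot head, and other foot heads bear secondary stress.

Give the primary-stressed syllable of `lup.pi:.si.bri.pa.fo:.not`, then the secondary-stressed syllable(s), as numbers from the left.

Weights: 1 lup L, 2 pi: H, 3 si L, 4 bri L, 5 pa L, 6 fo: H, 7 not L.
Parse right to left (heavy = foot alone; LL = one foot; stranded L unfooted): lup (ˈpi:) si (bri.ˈpa) (ˈfo:) not.
Foot heads: 2, 5, 6.
Primary stress on the rightmost head = syllable 6.
Secondary stress on 2, 5: lup.ˌpi:.si.bri.ˌpa.ˈfo:.not.

primary 6, secondary 2, 5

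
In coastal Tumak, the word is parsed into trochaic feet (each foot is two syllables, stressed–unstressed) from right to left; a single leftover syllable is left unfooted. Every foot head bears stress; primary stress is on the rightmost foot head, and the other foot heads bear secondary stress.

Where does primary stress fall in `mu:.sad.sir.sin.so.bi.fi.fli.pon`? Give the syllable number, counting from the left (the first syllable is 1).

Parse right to left into trochaic (ˈσσ) feet: mu: (ˈsad.sir) (ˈsin.so) (ˈbi.fi) (ˈfli.pon). Syllable 1 is left unfooted.
Foot heads (stressed positions): 2, 4, 6, 8.
End Rule Rightmost: primary stress on the rightmost head = syllable 8.
Primary stress: syllable 8 → mu:.sad.sir.sin.so.bi.fi.ˈfli.pon.

8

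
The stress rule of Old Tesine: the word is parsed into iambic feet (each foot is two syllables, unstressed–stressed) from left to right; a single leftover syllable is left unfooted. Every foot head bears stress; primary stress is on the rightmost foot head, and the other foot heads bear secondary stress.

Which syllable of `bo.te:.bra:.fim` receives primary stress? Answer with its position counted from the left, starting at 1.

4

Parse left to right into iambic (σˈσ) feet: (bo.ˈte:) (bra:.ˈfim).
Foot heads (stressed positions): 2, 4.
End Rule Rightmost: primary stress on the rightmost head = syllable 4.
Primary stress: syllable 4 → bo.te:.bra:.ˈfim.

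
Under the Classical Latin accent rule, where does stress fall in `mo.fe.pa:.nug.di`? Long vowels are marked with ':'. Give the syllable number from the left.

4

Classical Latin: stress the penult if heavy (long vowel or closed), else the antepenult.
Weights: 3 pa: H, 4 nug H, 5 di L.
The penult (syllable 4, nug) is heavy, so it takes stress.
Stress on syllable 4: mo.fe.pa:.ˈnug.di.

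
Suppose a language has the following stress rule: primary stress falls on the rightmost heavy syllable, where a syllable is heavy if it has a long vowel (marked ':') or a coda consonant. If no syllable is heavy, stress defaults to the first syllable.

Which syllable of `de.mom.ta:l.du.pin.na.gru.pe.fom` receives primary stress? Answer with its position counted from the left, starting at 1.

Weights: 1 de L, 2 mom H, 3 ta:l H, 4 du L, 5 pin H, 6 na L, 7 gru L, 8 pe L, 9 fom H.
Heavy syllables in the domain: 2, 3, 5, 9. The rightmost is syllable 9 (fom).
Primary stress: syllable 9 → de.mom.ta:l.du.pin.na.gru.pe.ˈfom.

9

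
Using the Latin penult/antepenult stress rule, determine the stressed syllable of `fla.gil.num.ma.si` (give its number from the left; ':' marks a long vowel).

3

Classical Latin: stress the penult if heavy (long vowel or closed), else the antepenult.
Weights: 3 num H, 4 ma L, 5 si L.
The penult (syllable 4, ma) is light, so stress falls on the antepenult (syllable 3, num).
Stress on syllable 3: fla.gil.ˈnum.ma.si.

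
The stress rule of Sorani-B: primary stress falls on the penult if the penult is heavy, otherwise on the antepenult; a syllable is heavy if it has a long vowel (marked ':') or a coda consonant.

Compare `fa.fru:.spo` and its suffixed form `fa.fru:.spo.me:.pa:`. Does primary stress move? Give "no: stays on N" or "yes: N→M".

Base `fa.fru:.spo` (3 syllables):
  Weights: 1 fa L, 2 fru: H, 3 spo L.
  The penult (syllable 2, fru:) is heavy, so it takes stress.
  → primary stress on syllable 2.
Suffixed `fa.fru:.spo.me:.pa:` (5 syllables):
  Weights: 3 spo L, 4 me: H, 5 pa: H.
  The penult (syllable 4, me:) is heavy, so it takes stress.
  → primary stress on syllable 4.

yes: 2→4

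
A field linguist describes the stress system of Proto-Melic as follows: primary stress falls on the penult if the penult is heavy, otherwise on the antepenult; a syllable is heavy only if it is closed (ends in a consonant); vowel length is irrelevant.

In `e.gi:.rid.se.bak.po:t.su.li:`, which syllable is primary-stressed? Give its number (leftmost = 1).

6

Weights: 6 po:t H, 7 su L, 8 li: L.
The penult (syllable 7, su) is light, so stress falls on the antepenult (syllable 6, po:t).
Primary stress: syllable 6 → e.gi:.rid.se.bak.ˈpo:t.su.li:.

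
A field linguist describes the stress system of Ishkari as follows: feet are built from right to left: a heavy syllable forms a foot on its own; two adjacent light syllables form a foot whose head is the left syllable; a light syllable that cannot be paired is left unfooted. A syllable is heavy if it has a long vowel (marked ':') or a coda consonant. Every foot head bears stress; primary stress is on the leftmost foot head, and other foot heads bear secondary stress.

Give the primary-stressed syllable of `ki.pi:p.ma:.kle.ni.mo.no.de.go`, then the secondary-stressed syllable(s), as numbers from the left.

Weights: 1 ki L, 2 pi:p H, 3 ma: H, 4 kle L, 5 ni L, 6 mo L, 7 no L, 8 de L, 9 go L.
Parse right to left (heavy = foot alone; LL = one foot; stranded L unfooted): ki (ˈpi:p) (ˈma:) (ˈkle.ni) (ˈmo.no) (ˈde.go).
Foot heads: 2, 3, 4, 6, 8.
Primary stress on the leftmost head = syllable 2.
Secondary stress on 3, 4, 6, 8: ki.ˈpi:p.ˌma:.ˌkle.ni.ˌmo.no.ˌde.go.

primary 2, secondary 3, 4, 6, 8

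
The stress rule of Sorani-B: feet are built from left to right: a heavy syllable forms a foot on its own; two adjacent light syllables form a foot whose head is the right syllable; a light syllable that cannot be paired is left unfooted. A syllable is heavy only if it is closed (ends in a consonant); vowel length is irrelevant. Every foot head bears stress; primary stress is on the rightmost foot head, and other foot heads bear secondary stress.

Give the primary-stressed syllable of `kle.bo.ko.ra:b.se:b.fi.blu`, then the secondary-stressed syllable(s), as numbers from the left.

primary 7, secondary 2, 4, 5

Weights: 1 kle L, 2 bo L, 3 ko L, 4 ra:b H, 5 se:b H, 6 fi L, 7 blu L.
Parse left to right (heavy = foot alone; LL = one foot; stranded L unfooted): (kle.ˈbo) ko (ˈra:b) (ˈse:b) (fi.ˈblu).
Foot heads: 2, 4, 5, 7.
Primary stress on the rightmost head = syllable 7.
Secondary stress on 2, 4, 5: kle.ˌbo.ko.ˌra:b.ˌse:b.fi.ˈblu.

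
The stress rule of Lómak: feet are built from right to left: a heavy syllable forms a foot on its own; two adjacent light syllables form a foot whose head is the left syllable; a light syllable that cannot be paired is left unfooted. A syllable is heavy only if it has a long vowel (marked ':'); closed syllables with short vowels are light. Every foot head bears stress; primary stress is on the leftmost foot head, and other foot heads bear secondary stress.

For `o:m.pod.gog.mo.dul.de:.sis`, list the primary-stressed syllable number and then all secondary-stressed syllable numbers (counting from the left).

primary 1, secondary 2, 4, 6

Weights: 1 o:m H, 2 pod L, 3 gog L, 4 mo L, 5 dul L, 6 de: H, 7 sis L.
Parse right to left (heavy = foot alone; LL = one foot; stranded L unfooted): (ˈo:m) (ˈpod.gog) (ˈmo.dul) (ˈde:) sis.
Foot heads: 1, 2, 4, 6.
Primary stress on the leftmost head = syllable 1.
Secondary stress on 2, 4, 6: ˈo:m.ˌpod.gog.ˌmo.dul.ˌde:.sis.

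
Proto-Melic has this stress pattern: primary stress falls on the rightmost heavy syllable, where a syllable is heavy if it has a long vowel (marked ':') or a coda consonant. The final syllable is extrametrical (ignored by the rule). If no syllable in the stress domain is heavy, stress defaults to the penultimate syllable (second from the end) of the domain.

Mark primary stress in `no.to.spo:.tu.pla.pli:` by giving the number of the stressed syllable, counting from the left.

3

The final syllable (6, pli:) is extrametrical; the stress domain is syllables 1–5.
Weights: 1 no L, 2 to L, 3 spo: H, 4 tu L, 5 pla L.
Heavy syllables in the domain: 3. The rightmost is syllable 3 (spo:).
Primary stress: syllable 3 → no.to.ˈspo:.tu.pla.pli:.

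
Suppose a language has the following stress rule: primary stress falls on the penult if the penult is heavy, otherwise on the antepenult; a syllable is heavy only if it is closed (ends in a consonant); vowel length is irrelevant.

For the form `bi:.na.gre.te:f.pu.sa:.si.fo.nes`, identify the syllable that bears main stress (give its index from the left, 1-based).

7

Weights: 7 si L, 8 fo L, 9 nes H.
The penult (syllable 8, fo) is light, so stress falls on the antepenult (syllable 7, si).
Primary stress: syllable 7 → bi:.na.gre.te:f.pu.sa:.ˈsi.fo.nes.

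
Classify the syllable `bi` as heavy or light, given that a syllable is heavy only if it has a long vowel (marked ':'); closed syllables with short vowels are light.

`bi`: short vowel, open (no coda). Short vowel → light.

light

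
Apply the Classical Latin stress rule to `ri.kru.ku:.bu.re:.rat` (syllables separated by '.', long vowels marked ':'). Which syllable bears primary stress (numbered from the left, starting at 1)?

5

Classical Latin: stress the penult if heavy (long vowel or closed), else the antepenult.
Weights: 4 bu L, 5 re: H, 6 rat H.
The penult (syllable 5, re:) is heavy, so it takes stress.
Stress on syllable 5: ri.kru.ku:.bu.ˈre:.rat.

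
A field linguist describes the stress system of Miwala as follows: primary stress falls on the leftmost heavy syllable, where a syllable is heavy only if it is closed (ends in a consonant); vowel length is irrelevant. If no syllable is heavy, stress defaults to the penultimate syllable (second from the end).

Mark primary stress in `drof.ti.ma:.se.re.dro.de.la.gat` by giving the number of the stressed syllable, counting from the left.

Weights: 1 drof H, 2 ti L, 3 ma: L, 4 se L, 5 re L, 6 dro L, 7 de L, 8 la L, 9 gat H.
Heavy syllables in the domain: 1, 9. The leftmost is syllable 1 (drof).
Primary stress: syllable 1 → ˈdrof.ti.ma:.se.re.dro.de.la.gat.

1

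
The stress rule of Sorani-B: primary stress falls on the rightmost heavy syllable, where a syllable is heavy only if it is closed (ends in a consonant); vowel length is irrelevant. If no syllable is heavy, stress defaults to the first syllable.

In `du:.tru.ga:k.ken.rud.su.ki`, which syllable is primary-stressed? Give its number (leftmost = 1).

5

Weights: 1 du: L, 2 tru L, 3 ga:k H, 4 ken H, 5 rud H, 6 su L, 7 ki L.
Heavy syllables in the domain: 3, 4, 5. The rightmost is syllable 5 (rud).
Primary stress: syllable 5 → du:.tru.ga:k.ken.ˈrud.su.ki.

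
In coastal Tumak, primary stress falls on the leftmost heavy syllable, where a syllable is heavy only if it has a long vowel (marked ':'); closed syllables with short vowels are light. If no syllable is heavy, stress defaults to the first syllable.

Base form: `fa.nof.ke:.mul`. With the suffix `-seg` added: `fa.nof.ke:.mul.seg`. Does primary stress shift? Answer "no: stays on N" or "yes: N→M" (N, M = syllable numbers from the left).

no: stays on 3

Base `fa.nof.ke:.mul` (4 syllables):
  Weights: 1 fa L, 2 nof L, 3 ke: H, 4 mul L.
  Heavy syllables in the domain: 3. The leftmost is syllable 3 (ke:).
  → primary stress on syllable 3.
Suffixed `fa.nof.ke:.mul.seg` (5 syllables):
  Weights: 1 fa L, 2 nof L, 3 ke: H, 4 mul L, 5 seg L.
  Heavy syllables in the domain: 3. The leftmost is syllable 3 (ke:).
  → primary stress on syllable 3.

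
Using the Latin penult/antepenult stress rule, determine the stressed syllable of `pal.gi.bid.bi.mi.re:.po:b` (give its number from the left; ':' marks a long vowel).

6

Classical Latin: stress the penult if heavy (long vowel or closed), else the antepenult.
Weights: 5 mi L, 6 re: H, 7 po:b H.
The penult (syllable 6, re:) is heavy, so it takes stress.
Stress on syllable 6: pal.gi.bid.bi.mi.ˈre:.po:b.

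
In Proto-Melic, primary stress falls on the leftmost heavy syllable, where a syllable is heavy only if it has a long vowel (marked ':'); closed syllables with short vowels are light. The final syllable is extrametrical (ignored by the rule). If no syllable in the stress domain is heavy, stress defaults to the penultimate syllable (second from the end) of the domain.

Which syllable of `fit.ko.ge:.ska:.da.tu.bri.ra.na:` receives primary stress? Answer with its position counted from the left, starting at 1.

The final syllable (9, na:) is extrametrical; the stress domain is syllables 1–8.
Weights: 1 fit L, 2 ko L, 3 ge: H, 4 ska: H, 5 da L, 6 tu L, 7 bri L, 8 ra L.
Heavy syllables in the domain: 3, 4. The leftmost is syllable 3 (ge:).
Primary stress: syllable 3 → fit.ko.ˈge:.ska:.da.tu.bri.ra.na:.

3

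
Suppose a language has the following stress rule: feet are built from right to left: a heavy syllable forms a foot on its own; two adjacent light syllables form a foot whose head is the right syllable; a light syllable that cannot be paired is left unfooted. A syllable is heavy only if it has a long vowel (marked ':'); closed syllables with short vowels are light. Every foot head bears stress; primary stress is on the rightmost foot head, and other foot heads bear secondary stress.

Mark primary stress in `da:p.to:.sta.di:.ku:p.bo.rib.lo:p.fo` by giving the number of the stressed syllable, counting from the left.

Weights: 1 da:p H, 2 to: H, 3 sta L, 4 di: H, 5 ku:p H, 6 bo L, 7 rib L, 8 lo:p H, 9 fo L.
Parse right to left (heavy = foot alone; LL = one foot; stranded L unfooted): (ˈda:p) (ˈto:) sta (ˈdi:) (ˈku:p) (bo.ˈrib) (ˈlo:p) fo.
Foot heads: 1, 2, 4, 5, 7, 8.
Primary stress on the rightmost head = syllable 8.
Primary stress: syllable 8 → da:p.to:.sta.di:.ku:p.bo.rib.ˈlo:p.fo.

8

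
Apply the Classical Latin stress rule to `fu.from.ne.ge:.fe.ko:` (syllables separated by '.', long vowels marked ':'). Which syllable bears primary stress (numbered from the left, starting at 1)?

Classical Latin: stress the penult if heavy (long vowel or closed), else the antepenult.
Weights: 4 ge: H, 5 fe L, 6 ko: H.
The penult (syllable 5, fe) is light, so stress falls on the antepenult (syllable 4, ge:).
Stress on syllable 4: fu.from.ne.ˈge:.fe.ko:.

4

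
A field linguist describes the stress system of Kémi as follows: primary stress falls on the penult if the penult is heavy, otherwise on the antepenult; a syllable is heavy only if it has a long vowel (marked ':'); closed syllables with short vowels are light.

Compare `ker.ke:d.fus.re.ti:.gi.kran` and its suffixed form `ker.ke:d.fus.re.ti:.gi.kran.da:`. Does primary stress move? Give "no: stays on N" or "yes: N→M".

Base `ker.ke:d.fus.re.ti:.gi.kran` (7 syllables):
  Weights: 5 ti: H, 6 gi L, 7 kran L.
  The penult (syllable 6, gi) is light, so stress falls on the antepenult (syllable 5, ti:).
  → primary stress on syllable 5.
Suffixed `ker.ke:d.fus.re.ti:.gi.kran.da:` (8 syllables):
  Weights: 6 gi L, 7 kran L, 8 da: H.
  The penult (syllable 7, kran) is light, so stress falls on the antepenult (syllable 6, gi).
  → primary stress on syllable 6.

yes: 5→6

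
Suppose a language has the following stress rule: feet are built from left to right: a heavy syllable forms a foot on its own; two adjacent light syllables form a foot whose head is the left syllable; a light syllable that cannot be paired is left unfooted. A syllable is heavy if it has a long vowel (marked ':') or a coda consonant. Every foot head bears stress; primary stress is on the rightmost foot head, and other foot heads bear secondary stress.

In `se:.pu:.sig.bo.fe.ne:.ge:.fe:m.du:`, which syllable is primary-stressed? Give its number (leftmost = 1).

Weights: 1 se: H, 2 pu: H, 3 sig H, 4 bo L, 5 fe L, 6 ne: H, 7 ge: H, 8 fe:m H, 9 du: H.
Parse left to right (heavy = foot alone; LL = one foot; stranded L unfooted): (ˈse:) (ˈpu:) (ˈsig) (ˈbo.fe) (ˈne:) (ˈge:) (ˈfe:m) (ˈdu:).
Foot heads: 1, 2, 3, 4, 6, 7, 8, 9.
Primary stress on the rightmost head = syllable 9.
Primary stress: syllable 9 → se:.pu:.sig.bo.fe.ne:.ge:.fe:m.ˈdu:.

9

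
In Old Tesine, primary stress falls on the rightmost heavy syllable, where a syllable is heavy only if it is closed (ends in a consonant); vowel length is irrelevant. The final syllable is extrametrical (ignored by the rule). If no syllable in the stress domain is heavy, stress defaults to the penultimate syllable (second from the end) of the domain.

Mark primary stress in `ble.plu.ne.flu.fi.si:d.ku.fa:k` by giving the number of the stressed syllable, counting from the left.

The final syllable (8, fa:k) is extrametrical; the stress domain is syllables 1–7.
Weights: 1 ble L, 2 plu L, 3 ne L, 4 flu L, 5 fi L, 6 si:d H, 7 ku L.
Heavy syllables in the domain: 6. The rightmost is syllable 6 (si:d).
Primary stress: syllable 6 → ble.plu.ne.flu.fi.ˈsi:d.ku.fa:k.

6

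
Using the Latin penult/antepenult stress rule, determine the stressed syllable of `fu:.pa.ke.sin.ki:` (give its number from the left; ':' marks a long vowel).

Classical Latin: stress the penult if heavy (long vowel or closed), else the antepenult.
Weights: 3 ke L, 4 sin H, 5 ki: H.
The penult (syllable 4, sin) is heavy, so it takes stress.
Stress on syllable 4: fu:.pa.ke.ˈsin.ki:.

4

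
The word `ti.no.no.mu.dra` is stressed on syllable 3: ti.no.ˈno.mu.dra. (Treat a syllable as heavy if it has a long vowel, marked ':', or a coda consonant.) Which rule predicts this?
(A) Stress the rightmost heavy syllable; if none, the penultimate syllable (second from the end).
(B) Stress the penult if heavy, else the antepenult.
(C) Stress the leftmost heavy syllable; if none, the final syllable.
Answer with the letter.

B

Rule A → syllable 4 (observed: 3).
Rule B → syllable 3 ✓.
Rule C → syllable 5 (observed: 3).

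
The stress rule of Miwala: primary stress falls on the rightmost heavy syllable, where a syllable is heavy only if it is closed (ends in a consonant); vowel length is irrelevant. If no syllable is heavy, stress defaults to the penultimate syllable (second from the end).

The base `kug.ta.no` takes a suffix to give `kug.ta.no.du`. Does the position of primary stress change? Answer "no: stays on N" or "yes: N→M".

no: stays on 1

Base `kug.ta.no` (3 syllables):
  Weights: 1 kug H, 2 ta L, 3 no L.
  Heavy syllables in the domain: 1. The rightmost is syllable 1 (kug).
  → primary stress on syllable 1.
Suffixed `kug.ta.no.du` (4 syllables):
  Weights: 1 kug H, 2 ta L, 3 no L, 4 du L.
  Heavy syllables in the domain: 1. The rightmost is syllable 1 (kug).
  → primary stress on syllable 1.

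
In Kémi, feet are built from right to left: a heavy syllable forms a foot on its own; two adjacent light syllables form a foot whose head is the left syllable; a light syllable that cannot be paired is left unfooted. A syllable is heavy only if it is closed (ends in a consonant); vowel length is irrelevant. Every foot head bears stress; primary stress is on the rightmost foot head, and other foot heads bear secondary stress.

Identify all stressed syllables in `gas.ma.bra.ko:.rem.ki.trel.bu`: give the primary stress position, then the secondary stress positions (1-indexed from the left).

primary 7, secondary 1, 3, 5

Weights: 1 gas H, 2 ma L, 3 bra L, 4 ko: L, 5 rem H, 6 ki L, 7 trel H, 8 bu L.
Parse right to left (heavy = foot alone; LL = one foot; stranded L unfooted): (ˈgas) ma (ˈbra.ko:) (ˈrem) ki (ˈtrel) bu.
Foot heads: 1, 3, 5, 7.
Primary stress on the rightmost head = syllable 7.
Secondary stress on 1, 3, 5: ˌgas.ma.ˌbra.ko:.ˌrem.ki.ˈtrel.bu.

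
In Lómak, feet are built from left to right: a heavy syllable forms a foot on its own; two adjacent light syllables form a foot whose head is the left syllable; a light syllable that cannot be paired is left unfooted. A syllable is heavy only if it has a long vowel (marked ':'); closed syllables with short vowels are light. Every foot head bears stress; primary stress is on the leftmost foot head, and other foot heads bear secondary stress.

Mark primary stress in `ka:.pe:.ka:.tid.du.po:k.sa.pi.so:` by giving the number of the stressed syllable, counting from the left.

1

Weights: 1 ka: H, 2 pe: H, 3 ka: H, 4 tid L, 5 du L, 6 po:k H, 7 sa L, 8 pi L, 9 so: H.
Parse left to right (heavy = foot alone; LL = one foot; stranded L unfooted): (ˈka:) (ˈpe:) (ˈka:) (ˈtid.du) (ˈpo:k) (ˈsa.pi) (ˈso:).
Foot heads: 1, 2, 3, 4, 6, 7, 9.
Primary stress on the leftmost head = syllable 1.
Primary stress: syllable 1 → ˈka:.pe:.ka:.tid.du.po:k.sa.pi.so:.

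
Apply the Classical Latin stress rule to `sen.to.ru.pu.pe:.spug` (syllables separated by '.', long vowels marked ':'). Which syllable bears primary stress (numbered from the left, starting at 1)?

5

Classical Latin: stress the penult if heavy (long vowel or closed), else the antepenult.
Weights: 4 pu L, 5 pe: H, 6 spug H.
The penult (syllable 5, pe:) is heavy, so it takes stress.
Stress on syllable 5: sen.to.ru.pu.ˈpe:.spug.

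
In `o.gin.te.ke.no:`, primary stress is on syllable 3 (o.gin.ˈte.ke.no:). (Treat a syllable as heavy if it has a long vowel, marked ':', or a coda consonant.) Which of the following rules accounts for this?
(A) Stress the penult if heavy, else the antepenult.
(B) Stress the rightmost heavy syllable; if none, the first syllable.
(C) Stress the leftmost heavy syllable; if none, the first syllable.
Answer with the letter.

Rule A → syllable 3 ✓.
Rule B → syllable 5 (observed: 3).
Rule C → syllable 2 (observed: 3).

A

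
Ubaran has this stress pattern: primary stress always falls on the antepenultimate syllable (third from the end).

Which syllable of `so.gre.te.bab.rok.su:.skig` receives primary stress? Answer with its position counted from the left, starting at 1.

The word has 7 syllables; the antepenultimate syllable (third from the end) is syllable 5 (rok).
Primary stress: syllable 5 → so.gre.te.bab.ˈrok.su:.skig.

5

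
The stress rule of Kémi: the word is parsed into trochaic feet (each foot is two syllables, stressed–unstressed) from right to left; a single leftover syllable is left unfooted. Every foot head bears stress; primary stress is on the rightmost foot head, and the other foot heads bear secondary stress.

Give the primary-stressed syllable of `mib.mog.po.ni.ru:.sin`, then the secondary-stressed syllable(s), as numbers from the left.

primary 5, secondary 1, 3

Parse right to left into trochaic (ˈσσ) feet: (ˈmib.mog) (ˈpo.ni) (ˈru:.sin).
Foot heads (stressed positions): 1, 3, 5.
End Rule Rightmost: primary stress on the rightmost head = syllable 5.
Secondary stress on 1, 3: ˌmib.mog.ˌpo.ni.ˈru:.sin.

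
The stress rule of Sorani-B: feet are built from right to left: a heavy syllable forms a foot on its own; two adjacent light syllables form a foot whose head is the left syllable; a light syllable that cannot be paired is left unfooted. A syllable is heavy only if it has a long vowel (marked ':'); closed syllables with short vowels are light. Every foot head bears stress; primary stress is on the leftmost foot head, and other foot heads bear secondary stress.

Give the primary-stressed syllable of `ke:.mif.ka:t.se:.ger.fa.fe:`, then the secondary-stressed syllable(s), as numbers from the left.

primary 1, secondary 3, 4, 5, 7

Weights: 1 ke: H, 2 mif L, 3 ka:t H, 4 se: H, 5 ger L, 6 fa L, 7 fe: H.
Parse right to left (heavy = foot alone; LL = one foot; stranded L unfooted): (ˈke:) mif (ˈka:t) (ˈse:) (ˈger.fa) (ˈfe:).
Foot heads: 1, 3, 4, 5, 7.
Primary stress on the leftmost head = syllable 1.
Secondary stress on 3, 4, 5, 7: ˈke:.mif.ˌka:t.ˌse:.ˌger.fa.ˌfe:.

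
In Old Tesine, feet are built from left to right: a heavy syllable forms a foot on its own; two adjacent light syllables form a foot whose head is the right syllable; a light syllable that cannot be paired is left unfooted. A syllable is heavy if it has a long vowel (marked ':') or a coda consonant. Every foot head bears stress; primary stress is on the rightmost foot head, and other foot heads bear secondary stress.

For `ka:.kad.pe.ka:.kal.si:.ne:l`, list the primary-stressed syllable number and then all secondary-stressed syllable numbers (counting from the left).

primary 7, secondary 1, 2, 4, 5, 6

Weights: 1 ka: H, 2 kad H, 3 pe L, 4 ka: H, 5 kal H, 6 si: H, 7 ne:l H.
Parse left to right (heavy = foot alone; LL = one foot; stranded L unfooted): (ˈka:) (ˈkad) pe (ˈka:) (ˈkal) (ˈsi:) (ˈne:l).
Foot heads: 1, 2, 4, 5, 6, 7.
Primary stress on the rightmost head = syllable 7.
Secondary stress on 1, 2, 4, 5, 6: ˌka:.ˌkad.pe.ˌka:.ˌkal.ˌsi:.ˈne:l.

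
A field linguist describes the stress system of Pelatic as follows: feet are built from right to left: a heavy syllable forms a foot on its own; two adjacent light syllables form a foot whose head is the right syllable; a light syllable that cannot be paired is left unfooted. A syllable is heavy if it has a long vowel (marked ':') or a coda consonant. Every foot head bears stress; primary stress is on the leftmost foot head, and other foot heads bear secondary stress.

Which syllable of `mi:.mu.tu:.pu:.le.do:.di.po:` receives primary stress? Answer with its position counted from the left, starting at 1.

1

Weights: 1 mi: H, 2 mu L, 3 tu: H, 4 pu: H, 5 le L, 6 do: H, 7 di L, 8 po: H.
Parse right to left (heavy = foot alone; LL = one foot; stranded L unfooted): (ˈmi:) mu (ˈtu:) (ˈpu:) le (ˈdo:) di (ˈpo:).
Foot heads: 1, 3, 4, 6, 8.
Primary stress on the leftmost head = syllable 1.
Primary stress: syllable 1 → ˈmi:.mu.tu:.pu:.le.do:.di.po:.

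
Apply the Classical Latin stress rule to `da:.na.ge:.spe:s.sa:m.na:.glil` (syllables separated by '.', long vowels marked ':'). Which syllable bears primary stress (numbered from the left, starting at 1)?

6

Classical Latin: stress the penult if heavy (long vowel or closed), else the antepenult.
Weights: 5 sa:m H, 6 na: H, 7 glil H.
The penult (syllable 6, na:) is heavy, so it takes stress.
Stress on syllable 6: da:.na.ge:.spe:s.sa:m.ˈna:.glil.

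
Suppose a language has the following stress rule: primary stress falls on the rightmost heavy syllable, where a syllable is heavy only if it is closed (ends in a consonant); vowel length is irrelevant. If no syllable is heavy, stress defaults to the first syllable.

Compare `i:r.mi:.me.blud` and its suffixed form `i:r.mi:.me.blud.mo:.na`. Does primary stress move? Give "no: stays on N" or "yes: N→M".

no: stays on 4

Base `i:r.mi:.me.blud` (4 syllables):
  Weights: 1 i:r H, 2 mi: L, 3 me L, 4 blud H.
  Heavy syllables in the domain: 1, 4. The rightmost is syllable 4 (blud).
  → primary stress on syllable 4.
Suffixed `i:r.mi:.me.blud.mo:.na` (6 syllables):
  Weights: 1 i:r H, 2 mi: L, 3 me L, 4 blud H, 5 mo: L, 6 na L.
  Heavy syllables in the domain: 1, 4. The rightmost is syllable 4 (blud).
  → primary stress on syllable 4.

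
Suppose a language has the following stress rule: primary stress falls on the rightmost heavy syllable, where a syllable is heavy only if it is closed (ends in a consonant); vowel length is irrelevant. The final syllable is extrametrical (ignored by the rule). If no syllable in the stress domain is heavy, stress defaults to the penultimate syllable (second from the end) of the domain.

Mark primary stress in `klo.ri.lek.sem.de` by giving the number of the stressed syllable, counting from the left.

The final syllable (5, de) is extrametrical; the stress domain is syllables 1–4.
Weights: 1 klo L, 2 ri L, 3 lek H, 4 sem H.
Heavy syllables in the domain: 3, 4. The rightmost is syllable 4 (sem).
Primary stress: syllable 4 → klo.ri.lek.ˈsem.de.

4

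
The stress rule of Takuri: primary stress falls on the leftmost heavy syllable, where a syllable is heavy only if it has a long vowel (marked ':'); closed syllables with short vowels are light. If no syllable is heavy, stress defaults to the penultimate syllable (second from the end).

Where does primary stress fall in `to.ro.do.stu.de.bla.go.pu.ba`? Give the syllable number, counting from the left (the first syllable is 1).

Weights: 1 to L, 2 ro L, 3 do L, 4 stu L, 5 de L, 6 bla L, 7 go L, 8 pu L, 9 ba L.
No heavy syllable in the domain; default to the penultimate syllable (second from the end) = syllable 8.
Primary stress: syllable 8 → to.ro.do.stu.de.bla.go.ˈpu.ba.

8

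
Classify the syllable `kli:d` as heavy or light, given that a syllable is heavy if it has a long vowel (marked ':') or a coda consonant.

heavy

`kli:d`: long vowel, closed (coda /d/). Long vowel and closed → heavy.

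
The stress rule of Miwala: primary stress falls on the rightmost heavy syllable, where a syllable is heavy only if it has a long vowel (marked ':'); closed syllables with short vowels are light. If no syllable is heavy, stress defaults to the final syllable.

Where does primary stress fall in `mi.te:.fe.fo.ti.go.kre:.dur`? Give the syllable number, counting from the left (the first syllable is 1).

Weights: 1 mi L, 2 te: H, 3 fe L, 4 fo L, 5 ti L, 6 go L, 7 kre: H, 8 dur L.
Heavy syllables in the domain: 2, 7. The rightmost is syllable 7 (kre:).
Primary stress: syllable 7 → mi.te:.fe.fo.ti.go.ˈkre:.dur.

7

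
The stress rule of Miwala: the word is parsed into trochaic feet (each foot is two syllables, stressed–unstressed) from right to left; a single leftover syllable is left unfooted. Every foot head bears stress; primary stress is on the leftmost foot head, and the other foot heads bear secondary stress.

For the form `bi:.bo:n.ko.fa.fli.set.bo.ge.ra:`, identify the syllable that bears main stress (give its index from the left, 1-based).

2

Parse right to left into trochaic (ˈσσ) feet: bi: (ˈbo:n.ko) (ˈfa.fli) (ˈset.bo) (ˈge.ra:). Syllable 1 is left unfooted.
Foot heads (stressed positions): 2, 4, 6, 8.
End Rule Leftmost: primary stress on the leftmost head = syllable 2.
Primary stress: syllable 2 → bi:.ˈbo:n.ko.fa.fli.set.bo.ge.ra:.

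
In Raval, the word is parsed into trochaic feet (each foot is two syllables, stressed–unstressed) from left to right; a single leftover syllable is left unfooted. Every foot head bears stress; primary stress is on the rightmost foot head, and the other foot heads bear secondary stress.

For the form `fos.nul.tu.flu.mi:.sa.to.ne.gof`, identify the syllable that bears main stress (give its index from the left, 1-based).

7

Parse left to right into trochaic (ˈσσ) feet: (ˈfos.nul) (ˈtu.flu) (ˈmi:.sa) (ˈto.ne) gof. Syllable 9 is left unfooted.
Foot heads (stressed positions): 1, 3, 5, 7.
End Rule Rightmost: primary stress on the rightmost head = syllable 7.
Primary stress: syllable 7 → fos.nul.tu.flu.mi:.sa.ˈto.ne.gof.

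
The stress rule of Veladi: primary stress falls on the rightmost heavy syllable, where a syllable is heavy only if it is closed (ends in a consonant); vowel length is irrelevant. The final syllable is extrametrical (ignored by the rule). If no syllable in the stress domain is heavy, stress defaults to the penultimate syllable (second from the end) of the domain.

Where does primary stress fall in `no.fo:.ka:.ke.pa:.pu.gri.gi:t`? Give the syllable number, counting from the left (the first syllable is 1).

The final syllable (8, gi:t) is extrametrical; the stress domain is syllables 1–7.
Weights: 1 no L, 2 fo: L, 3 ka: L, 4 ke L, 5 pa: L, 6 pu L, 7 gri L.
No heavy syllable in the domain; default to the penultimate syllable (second from the end) of the domain = syllable 6.
Primary stress: syllable 6 → no.fo:.ka:.ke.pa:.ˈpu.gri.gi:t.

6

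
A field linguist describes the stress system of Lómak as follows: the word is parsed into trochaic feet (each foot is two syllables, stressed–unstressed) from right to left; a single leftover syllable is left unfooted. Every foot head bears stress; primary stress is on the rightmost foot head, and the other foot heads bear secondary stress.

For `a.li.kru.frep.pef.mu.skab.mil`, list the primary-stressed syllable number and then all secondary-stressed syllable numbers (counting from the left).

primary 7, secondary 1, 3, 5

Parse right to left into trochaic (ˈσσ) feet: (ˈa.li) (ˈkru.frep) (ˈpef.mu) (ˈskab.mil).
Foot heads (stressed positions): 1, 3, 5, 7.
End Rule Rightmost: primary stress on the rightmost head = syllable 7.
Secondary stress on 1, 3, 5: ˌa.li.ˌkru.frep.ˌpef.mu.ˈskab.mil.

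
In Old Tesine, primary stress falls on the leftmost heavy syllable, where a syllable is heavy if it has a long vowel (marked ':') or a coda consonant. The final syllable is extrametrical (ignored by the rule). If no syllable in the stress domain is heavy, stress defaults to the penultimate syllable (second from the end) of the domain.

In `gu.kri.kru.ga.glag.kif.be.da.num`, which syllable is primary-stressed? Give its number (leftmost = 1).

The final syllable (9, num) is extrametrical; the stress domain is syllables 1–8.
Weights: 1 gu L, 2 kri L, 3 kru L, 4 ga L, 5 glag H, 6 kif H, 7 be L, 8 da L.
Heavy syllables in the domain: 5, 6. The leftmost is syllable 5 (glag).
Primary stress: syllable 5 → gu.kri.kru.ga.ˈglag.kif.be.da.num.

5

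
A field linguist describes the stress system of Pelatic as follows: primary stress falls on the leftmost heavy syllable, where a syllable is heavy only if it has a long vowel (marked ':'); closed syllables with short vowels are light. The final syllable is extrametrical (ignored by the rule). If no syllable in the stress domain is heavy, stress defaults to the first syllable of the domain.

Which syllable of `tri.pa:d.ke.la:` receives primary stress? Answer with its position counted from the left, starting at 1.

2

The final syllable (4, la:) is extrametrical; the stress domain is syllables 1–3.
Weights: 1 tri L, 2 pa:d H, 3 ke L.
Heavy syllables in the domain: 2. The leftmost is syllable 2 (pa:d).
Primary stress: syllable 2 → tri.ˈpa:d.ke.la:.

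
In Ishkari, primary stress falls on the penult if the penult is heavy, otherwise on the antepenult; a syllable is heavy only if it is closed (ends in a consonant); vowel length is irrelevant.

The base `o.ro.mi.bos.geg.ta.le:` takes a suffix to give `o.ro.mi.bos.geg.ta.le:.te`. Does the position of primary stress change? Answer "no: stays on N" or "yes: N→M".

yes: 5→6

Base `o.ro.mi.bos.geg.ta.le:` (7 syllables):
  Weights: 5 geg H, 6 ta L, 7 le: L.
  The penult (syllable 6, ta) is light, so stress falls on the antepenult (syllable 5, geg).
  → primary stress on syllable 5.
Suffixed `o.ro.mi.bos.geg.ta.le:.te` (8 syllables):
  Weights: 6 ta L, 7 le: L, 8 te L.
  The penult (syllable 7, le:) is light, so stress falls on the antepenult (syllable 6, ta).
  → primary stress on syllable 6.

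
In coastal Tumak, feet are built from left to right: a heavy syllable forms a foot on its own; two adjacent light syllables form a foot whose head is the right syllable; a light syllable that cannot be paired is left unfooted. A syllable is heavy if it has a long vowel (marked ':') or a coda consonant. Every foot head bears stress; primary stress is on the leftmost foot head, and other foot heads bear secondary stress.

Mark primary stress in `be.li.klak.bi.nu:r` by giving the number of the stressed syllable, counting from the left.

Weights: 1 be L, 2 li L, 3 klak H, 4 bi L, 5 nu:r H.
Parse left to right (heavy = foot alone; LL = one foot; stranded L unfooted): (be.ˈli) (ˈklak) bi (ˈnu:r).
Foot heads: 2, 3, 5.
Primary stress on the leftmost head = syllable 2.
Primary stress: syllable 2 → be.ˈli.klak.bi.nu:r.

2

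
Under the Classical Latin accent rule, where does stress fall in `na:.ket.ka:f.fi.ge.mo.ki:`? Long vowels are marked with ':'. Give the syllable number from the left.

Classical Latin: stress the penult if heavy (long vowel or closed), else the antepenult.
Weights: 5 ge L, 6 mo L, 7 ki: H.
The penult (syllable 6, mo) is light, so stress falls on the antepenult (syllable 5, ge).
Stress on syllable 5: na:.ket.ka:f.fi.ˈge.mo.ki:.

5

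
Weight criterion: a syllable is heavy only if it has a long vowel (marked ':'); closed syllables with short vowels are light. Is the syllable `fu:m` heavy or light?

`fu:m`: long vowel, closed (coda /m/). Long vowel → heavy.

heavy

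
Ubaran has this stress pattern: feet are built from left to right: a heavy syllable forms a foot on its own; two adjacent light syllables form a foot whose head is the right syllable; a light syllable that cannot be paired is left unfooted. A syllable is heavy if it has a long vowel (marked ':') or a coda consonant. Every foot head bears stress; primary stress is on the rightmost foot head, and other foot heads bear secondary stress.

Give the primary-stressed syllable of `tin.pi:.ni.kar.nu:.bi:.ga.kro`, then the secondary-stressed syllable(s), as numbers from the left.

primary 8, secondary 1, 2, 4, 5, 6

Weights: 1 tin H, 2 pi: H, 3 ni L, 4 kar H, 5 nu: H, 6 bi: H, 7 ga L, 8 kro L.
Parse left to right (heavy = foot alone; LL = one foot; stranded L unfooted): (ˈtin) (ˈpi:) ni (ˈkar) (ˈnu:) (ˈbi:) (ga.ˈkro).
Foot heads: 1, 2, 4, 5, 6, 8.
Primary stress on the rightmost head = syllable 8.
Secondary stress on 1, 2, 4, 5, 6: ˌtin.ˌpi:.ni.ˌkar.ˌnu:.ˌbi:.ga.ˈkro.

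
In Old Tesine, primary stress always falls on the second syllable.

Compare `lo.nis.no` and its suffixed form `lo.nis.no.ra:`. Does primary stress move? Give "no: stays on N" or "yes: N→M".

Base `lo.nis.no` (3 syllables):
  The word has 3 syllables; the second syllable is syllable 2 (nis).
  → primary stress on syllable 2.
Suffixed `lo.nis.no.ra:` (4 syllables):
  The word has 4 syllables; the second syllable is syllable 2 (nis).
  → primary stress on syllable 2.

no: stays on 2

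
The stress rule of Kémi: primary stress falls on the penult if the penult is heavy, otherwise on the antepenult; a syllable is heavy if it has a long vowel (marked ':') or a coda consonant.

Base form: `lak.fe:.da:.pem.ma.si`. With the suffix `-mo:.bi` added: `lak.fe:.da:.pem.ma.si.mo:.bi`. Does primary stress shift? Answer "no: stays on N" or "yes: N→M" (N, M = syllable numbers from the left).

Base `lak.fe:.da:.pem.ma.si` (6 syllables):
  Weights: 4 pem H, 5 ma L, 6 si L.
  The penult (syllable 5, ma) is light, so stress falls on the antepenult (syllable 4, pem).
  → primary stress on syllable 4.
Suffixed `lak.fe:.da:.pem.ma.si.mo:.bi` (8 syllables):
  Weights: 6 si L, 7 mo: H, 8 bi L.
  The penult (syllable 7, mo:) is heavy, so it takes stress.
  → primary stress on syllable 7.

yes: 4→7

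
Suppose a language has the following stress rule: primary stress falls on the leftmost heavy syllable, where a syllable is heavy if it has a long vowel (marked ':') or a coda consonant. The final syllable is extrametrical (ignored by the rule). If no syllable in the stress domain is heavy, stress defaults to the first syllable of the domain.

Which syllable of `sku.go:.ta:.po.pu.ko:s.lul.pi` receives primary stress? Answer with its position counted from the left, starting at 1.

2

The final syllable (8, pi) is extrametrical; the stress domain is syllables 1–7.
Weights: 1 sku L, 2 go: H, 3 ta: H, 4 po L, 5 pu L, 6 ko:s H, 7 lul H.
Heavy syllables in the domain: 2, 3, 6, 7. The leftmost is syllable 2 (go:).
Primary stress: syllable 2 → sku.ˈgo:.ta:.po.pu.ko:s.lul.pi.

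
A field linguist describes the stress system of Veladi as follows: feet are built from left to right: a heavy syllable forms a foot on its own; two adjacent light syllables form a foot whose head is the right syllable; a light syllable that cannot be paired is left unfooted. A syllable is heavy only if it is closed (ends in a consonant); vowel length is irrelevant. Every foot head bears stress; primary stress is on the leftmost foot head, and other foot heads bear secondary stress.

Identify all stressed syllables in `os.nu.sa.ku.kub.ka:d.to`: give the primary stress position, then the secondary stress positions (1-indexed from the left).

primary 1, secondary 3, 5, 6

Weights: 1 os H, 2 nu L, 3 sa L, 4 ku L, 5 kub H, 6 ka:d H, 7 to L.
Parse left to right (heavy = foot alone; LL = one foot; stranded L unfooted): (ˈos) (nu.ˈsa) ku (ˈkub) (ˈka:d) to.
Foot heads: 1, 3, 5, 6.
Primary stress on the leftmost head = syllable 1.
Secondary stress on 3, 5, 6: ˈos.nu.ˌsa.ku.ˌkub.ˌka:d.to.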